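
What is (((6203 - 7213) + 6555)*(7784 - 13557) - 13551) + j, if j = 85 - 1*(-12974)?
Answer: -32011777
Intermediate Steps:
j = 13059 (j = 85 + 12974 = 13059)
(((6203 - 7213) + 6555)*(7784 - 13557) - 13551) + j = (((6203 - 7213) + 6555)*(7784 - 13557) - 13551) + 13059 = ((-1010 + 6555)*(-5773) - 13551) + 13059 = (5545*(-5773) - 13551) + 13059 = (-32011285 - 13551) + 13059 = -32024836 + 13059 = -32011777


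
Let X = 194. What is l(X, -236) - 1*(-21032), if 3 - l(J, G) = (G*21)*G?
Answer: -1148581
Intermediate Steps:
l(J, G) = 3 - 21*G² (l(J, G) = 3 - G*21*G = 3 - 21*G*G = 3 - 21*G²)
l(X, -236) - 1*(-21032) = (3 - 21*(-236)²) - 1*(-21032) = (3 - 21*55696) + 21032 = (3 - 1169616) + 21032 = -1169613 + 21032 = -1148581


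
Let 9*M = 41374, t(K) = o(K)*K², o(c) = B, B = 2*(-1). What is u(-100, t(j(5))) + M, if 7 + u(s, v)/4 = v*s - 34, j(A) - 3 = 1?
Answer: 155098/9 ≈ 17233.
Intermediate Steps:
j(A) = 4 (j(A) = 3 + 1 = 4)
B = -2
o(c) = -2
t(K) = -2*K²
u(s, v) = -164 + 4*s*v (u(s, v) = -28 + 4*(v*s - 34) = -28 + 4*(s*v - 34) = -28 + 4*(-34 + s*v) = -28 + (-136 + 4*s*v) = -164 + 4*s*v)
M = 41374/9 (M = (⅑)*41374 = 41374/9 ≈ 4597.1)
u(-100, t(j(5))) + M = (-164 + 4*(-100)*(-2*4²)) + 41374/9 = (-164 + 4*(-100)*(-2*16)) + 41374/9 = (-164 + 4*(-100)*(-32)) + 41374/9 = (-164 + 12800) + 41374/9 = 12636 + 41374/9 = 155098/9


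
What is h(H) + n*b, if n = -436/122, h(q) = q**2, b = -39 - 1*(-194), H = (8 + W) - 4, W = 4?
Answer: -29886/61 ≈ -489.93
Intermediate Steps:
H = 8 (H = (8 + 4) - 4 = 12 - 4 = 8)
b = 155 (b = -39 + 194 = 155)
n = -218/61 (n = -436*1/122 = -218/61 ≈ -3.5738)
h(H) + n*b = 8**2 - 218/61*155 = 64 - 33790/61 = -29886/61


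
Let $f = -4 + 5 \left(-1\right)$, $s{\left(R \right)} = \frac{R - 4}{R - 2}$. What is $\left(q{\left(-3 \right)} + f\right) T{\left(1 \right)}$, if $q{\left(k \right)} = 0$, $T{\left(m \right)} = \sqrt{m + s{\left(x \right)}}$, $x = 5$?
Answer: $- 6 \sqrt{3} \approx -10.392$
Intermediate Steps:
$s{\left(R \right)} = \frac{-4 + R}{-2 + R}$
$T{\left(m \right)} = \sqrt{\frac{1}{3} + m}$ ($T{\left(m \right)} = \sqrt{m + \frac{-4 + 5}{-2 + 5}} = \sqrt{m + \frac{1}{3} \cdot 1} = \sqrt{m + \frac{1}{3}} = \sqrt{\frac{1}{3} + m}$)
$f = -9$ ($f = -4 - 5 = -9$)
$\left(q{\left(-3 \right)} + f\right) T{\left(1 \right)} = \left(0 - 9\right) \frac{\sqrt{3 + 9 \cdot 1}}{3} = - 9 \frac{\sqrt{3 + 9}}{3} = - 9 \frac{\sqrt{12}}{3} = - 9 \frac{2 \sqrt{3}}{3} = - 6 \sqrt{3}$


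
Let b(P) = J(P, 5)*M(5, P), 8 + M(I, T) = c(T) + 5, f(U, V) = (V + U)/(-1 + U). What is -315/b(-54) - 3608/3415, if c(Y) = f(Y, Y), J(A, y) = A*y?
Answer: -2548711/1167930 ≈ -2.1822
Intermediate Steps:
f(U, V) = (U + V)/(-1 + U)
c(Y) = 2*Y/(-1 + Y) (c(Y) = (Y + Y)/(-1 + Y) = (2*Y)/(-1 + Y) = 2*Y/(-1 + Y))
M(I, T) = -3 + 2*T/(-1 + T) (M(I, T) = -8 + (2*T/(-1 + T) + 5) = -8 + (5 + 2*T/(-1 + T)) = -3 + 2*T/(-1 + T))
b(P) = 5*P*(3 - P)/(-1 + P) (b(P) = (P*5)*((3 - P)/(-1 + P)) = (5*P)*((3 - P)/(-1 + P)) = 5*P*(3 - P)/(-1 + P))
-315/b(-54) - 3608/3415 = -315*(-(-1 - 54)/(270*(3 - 1*(-54)))) - 3608/3415 = -315*11/(54*(3 + 54)) - 3608*1/3415 = -315/(5*(-54)*(-1/55)*57) - 3608/3415 = -315/3078/11 - 3608/3415 = -315*11/3078 - 3608/3415 = -385/342 - 3608/3415 = -2548711/1167930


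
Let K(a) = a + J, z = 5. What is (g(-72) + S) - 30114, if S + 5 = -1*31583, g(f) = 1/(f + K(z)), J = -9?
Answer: -4689353/76 ≈ -61702.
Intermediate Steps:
K(a) = -9 + a (K(a) = a - 9 = -9 + a)
g(f) = 1/(-4 + f) (g(f) = 1/(f + (-9 + 5)) = 1/(f - 4) = 1/(-4 + f))
S = -31588 (S = -5 - 1*31583 = -5 - 31583 = -31588)
(g(-72) + S) - 30114 = (1/(-4 - 72) - 31588) - 30114 = (1/(-76) - 31588) - 30114 = (-1/76 - 31588) - 30114 = -2400689/76 - 30114 = -4689353/76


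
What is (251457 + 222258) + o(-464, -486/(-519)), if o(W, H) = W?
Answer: 473251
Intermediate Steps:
(251457 + 222258) + o(-464, -486/(-519)) = (251457 + 222258) - 464 = 473715 - 464 = 473251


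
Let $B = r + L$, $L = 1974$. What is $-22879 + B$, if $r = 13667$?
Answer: $-7238$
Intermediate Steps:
$B = 15641$ ($B = 13667 + 1974 = 15641$)
$-22879 + B = -22879 + 15641 = -7238$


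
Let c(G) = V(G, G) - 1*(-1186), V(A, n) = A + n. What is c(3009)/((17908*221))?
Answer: 1801/989417 ≈ 0.0018203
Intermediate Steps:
c(G) = 1186 + 2*G (c(G) = (G + G) - 1*(-1186) = 2*G + 1186 = 1186 + 2*G)
c(3009)/((17908*221)) = (1186 + 2*3009)/((17908*221)) = (1186 + 6018)/3957668 = 7204*(1/3957668) = 1801/989417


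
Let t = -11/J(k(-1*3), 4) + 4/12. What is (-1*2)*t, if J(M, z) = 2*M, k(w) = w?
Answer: -13/3 ≈ -4.3333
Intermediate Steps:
t = 13/6 (t = -11/(2*(-1*3)) + 4/12 = -11/(2*(-3)) + 4*(1/12) = -11/(-6) + ⅓ = -11*(-⅙) + ⅓ = 11/6 + ⅓ = 13/6 ≈ 2.1667)
(-1*2)*t = -1*2*(13/6) = -2*13/6 = -13/3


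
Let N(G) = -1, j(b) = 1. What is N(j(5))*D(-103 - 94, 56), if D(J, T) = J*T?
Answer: 11032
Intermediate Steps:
N(j(5))*D(-103 - 94, 56) = -(-103 - 94)*56 = -(-197)*56 = -1*(-11032) = 11032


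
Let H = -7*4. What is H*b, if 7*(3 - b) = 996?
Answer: 3900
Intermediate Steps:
b = -975/7 (b = 3 - 1/7*996 = 3 - 996/7 = -975/7 ≈ -139.29)
H = -28
H*b = -28*(-975/7) = 3900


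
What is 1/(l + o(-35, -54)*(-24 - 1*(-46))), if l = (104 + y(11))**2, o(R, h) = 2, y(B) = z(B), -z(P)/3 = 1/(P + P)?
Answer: 484/5242521 ≈ 9.2322e-5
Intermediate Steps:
z(P) = -3/(2*P) (z(P) = -3/(P + P) = -3*1/(2*P) = -3/(2*P))
y(B) = -3/(2*B)
l = 5221225/484 (l = (104 - 3/2/11)**2 = (104 - 3/2*1/11)**2 = (104 - 3/22)**2 = (2285/22)**2 = 5221225/484 ≈ 10788.)
1/(l + o(-35, -54)*(-24 - 1*(-46))) = 1/(5221225/484 + 2*(-24 - 1*(-46))) = 1/(5221225/484 + 2*(-24 + 46)) = 1/(5221225/484 + 2*22) = 1/(5221225/484 + 44) = 1/(5242521/484) = 484/5242521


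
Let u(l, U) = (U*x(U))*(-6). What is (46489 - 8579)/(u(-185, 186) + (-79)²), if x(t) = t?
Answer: -7582/40267 ≈ -0.18829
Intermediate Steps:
u(l, U) = -6*U² (u(l, U) = (U*U)*(-6) = U²*(-6) = -6*U²)
(46489 - 8579)/(u(-185, 186) + (-79)²) = (46489 - 8579)/(-6*186² + (-79)²) = 37910/(-6*34596 + 6241) = 37910/(-207576 + 6241) = 37910/(-201335) = 37910*(-1/201335) = -7582/40267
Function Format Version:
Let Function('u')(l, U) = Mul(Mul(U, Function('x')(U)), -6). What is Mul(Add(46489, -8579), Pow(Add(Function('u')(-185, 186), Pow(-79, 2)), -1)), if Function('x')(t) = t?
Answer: Rational(-7582, 40267) ≈ -0.18829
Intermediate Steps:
Function('u')(l, U) = Mul(-6, Pow(U, 2)) (Function('u')(l, U) = Mul(Mul(U, U), -6) = Mul(Pow(U, 2), -6) = Mul(-6, Pow(U, 2)))
Mul(Add(46489, -8579), Pow(Add(Function('u')(-185, 186), Pow(-79, 2)), -1)) = Mul(Add(46489, -8579), Pow(Add(Mul(-6, Pow(186, 2)), Pow(-79, 2)), -1)) = Mul(37910, Pow(Add(Mul(-6, 34596), 6241), -1)) = Mul(37910, Pow(Add(-207576, 6241), -1)) = Mul(37910, Pow(-201335, -1)) = Mul(37910, Rational(-1, 201335)) = Rational(-7582, 40267)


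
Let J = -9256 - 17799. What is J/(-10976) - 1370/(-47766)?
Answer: 93381875/37448544 ≈ 2.4936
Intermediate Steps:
J = -27055
J/(-10976) - 1370/(-47766) = -27055/(-10976) - 1370/(-47766) = -27055*(-1/10976) - 1370*(-1/47766) = 3865/1568 + 685/23883 = 93381875/37448544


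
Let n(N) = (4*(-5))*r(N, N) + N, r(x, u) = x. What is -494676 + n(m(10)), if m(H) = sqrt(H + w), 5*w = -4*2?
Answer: -494676 - 19*sqrt(210)/5 ≈ -4.9473e+5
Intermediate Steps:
w = -8/5 (w = (-4*2)/5 = (1/5)*(-8) = -8/5 ≈ -1.6000)
m(H) = sqrt(-8/5 + H) (m(H) = sqrt(H - 8/5) = sqrt(-8/5 + H))
n(N) = -19*N (n(N) = (4*(-5))*N + N = -20*N + N = -19*N)
-494676 + n(m(10)) = -494676 - 19*sqrt(-40 + 25*10)/5 = -494676 - 19*sqrt(-40 + 250)/5 = -494676 - 19*sqrt(210)/5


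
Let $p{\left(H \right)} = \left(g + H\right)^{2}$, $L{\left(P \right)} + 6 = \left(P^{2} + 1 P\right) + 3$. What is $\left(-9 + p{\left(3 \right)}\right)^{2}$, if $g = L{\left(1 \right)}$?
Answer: $25$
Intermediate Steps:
$L{\left(P \right)} = -3 + P + P^{2}$ ($L{\left(P \right)} = -6 + \left(\left(P^{2} + 1 P\right) + 3\right) = -6 + \left(\left(P^{2} + P\right) + 3\right) = -6 + \left(\left(P + P^{2}\right) + 3\right) = -6 + \left(3 + P + P^{2}\right) = -3 + P + P^{2}$)
$g = -1$ ($g = -3 + 1 + 1^{2} = -3 + 1 + 1 = -1$)
$p{\left(H \right)} = \left(-1 + H\right)^{2}$
$\left(-9 + p{\left(3 \right)}\right)^{2} = \left(-9 + \left(-1 + 3\right)^{2}\right)^{2} = \left(-9 + 2^{2}\right)^{2} = \left(-9 + 4\right)^{2} = \left(-5\right)^{2} = 25$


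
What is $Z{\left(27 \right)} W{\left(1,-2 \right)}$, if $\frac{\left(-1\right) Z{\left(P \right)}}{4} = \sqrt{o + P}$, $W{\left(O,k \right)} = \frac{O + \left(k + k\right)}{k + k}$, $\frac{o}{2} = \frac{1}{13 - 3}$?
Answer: $- \frac{6 \sqrt{170}}{5} \approx -15.646$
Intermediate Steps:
$o = \frac{1}{5}$ ($o = \frac{2}{13 - 3} = \frac{2}{10} = 2 \cdot \frac{1}{10} = \frac{1}{5} \approx 0.2$)
$W{\left(O,k \right)} = \frac{O + 2 k}{2 k}$
$Z{\left(P \right)} = - 4 \sqrt{\frac{1}{5} + P}$
$Z{\left(27 \right)} W{\left(1,-2 \right)} = - \frac{4 \sqrt{5 + 25 \cdot 27}}{5} \frac{-2 + \frac{1}{2} \cdot 1}{-2} = - \frac{4 \sqrt{5 + 675}}{5} \left(- \frac{-2 + \frac{1}{2}}{2}\right) = - \frac{4 \sqrt{680}}{5} \left(\left(- \frac{1}{2}\right) \left(- \frac{3}{2}\right)\right) = - \frac{4 \cdot 2 \sqrt{170}}{5} \cdot \frac{3}{4} = - \frac{8 \sqrt{170}}{5} \cdot \frac{3}{4} = - \frac{6 \sqrt{170}}{5}$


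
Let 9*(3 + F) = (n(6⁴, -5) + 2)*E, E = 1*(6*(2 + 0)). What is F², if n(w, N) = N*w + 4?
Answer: 74563225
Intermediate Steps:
n(w, N) = 4 + N*w
E = 12 (E = 1*(6*2) = 1*12 = 12)
F = -8635 (F = -3 + (((4 - 5*6⁴) + 2)*12)/9 = -3 + (((4 - 5*1296) + 2)*12)/9 = -3 + (((4 - 6480) + 2)*12)/9 = -3 + ((-6476 + 2)*12)/9 = -3 + (-6474*12)/9 = -3 + (⅑)*(-77688) = -3 - 8632 = -8635)
F² = (-8635)² = 74563225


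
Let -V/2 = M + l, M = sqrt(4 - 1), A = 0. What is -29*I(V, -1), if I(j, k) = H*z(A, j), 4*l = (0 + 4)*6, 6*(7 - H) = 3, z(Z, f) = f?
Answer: 2262 + 377*sqrt(3) ≈ 2915.0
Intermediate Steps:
H = 13/2 (H = 7 - 1/6*3 = 7 - 1/2 = 13/2 ≈ 6.5000)
M = sqrt(3) ≈ 1.7320
l = 6 (l = ((0 + 4)*6)/4 = (4*6)/4 = (1/4)*24 = 6)
V = -12 - 2*sqrt(3) (V = -2*(sqrt(3) + 6) = -2*(6 + sqrt(3)) = -12 - 2*sqrt(3) ≈ -15.464)
I(j, k) = 13*j/2
-29*I(V, -1) = -377*(-12 - 2*sqrt(3))/2 = -29*(-78 - 13*sqrt(3)) = 2262 + 377*sqrt(3)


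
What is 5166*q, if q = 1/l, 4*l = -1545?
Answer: -6888/515 ≈ -13.375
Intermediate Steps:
l = -1545/4 (l = (1/4)*(-1545) = -1545/4 ≈ -386.25)
q = -4/1545 (q = 1/(-1545/4) = -4/1545 ≈ -0.0025890)
5166*q = 5166*(-4/1545) = -6888/515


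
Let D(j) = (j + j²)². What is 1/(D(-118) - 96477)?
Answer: 1/190509159 ≈ 5.2491e-9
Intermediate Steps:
1/(D(-118) - 96477) = 1/((-118)²*(1 - 118)² - 96477) = 1/(13924*(-117)² - 96477) = 1/(13924*13689 - 96477) = 1/(190605636 - 96477) = 1/190509159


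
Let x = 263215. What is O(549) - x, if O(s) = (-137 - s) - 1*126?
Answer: -264027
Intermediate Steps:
O(s) = -263 - s (O(s) = (-137 - s) - 126 = -263 - s)
O(549) - x = (-263 - 1*549) - 1*263215 = (-263 - 549) - 263215 = -812 - 263215 = -264027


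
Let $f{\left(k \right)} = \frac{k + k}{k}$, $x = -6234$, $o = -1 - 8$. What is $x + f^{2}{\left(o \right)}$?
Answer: $-6230$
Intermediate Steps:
$o = -9$ ($o = -1 - 8 = -9$)
$f{\left(k \right)} = 2$ ($f{\left(k \right)} = \frac{2 k}{k} = 2$)
$x + f^{2}{\left(o \right)} = -6234 + 2^{2} = -6234 + 4 = -6230$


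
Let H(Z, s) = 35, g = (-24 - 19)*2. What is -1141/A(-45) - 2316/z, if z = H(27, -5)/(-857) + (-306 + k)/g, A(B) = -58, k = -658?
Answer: -4480520899/23871002 ≈ -187.70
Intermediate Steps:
g = -86 (g = -43*2 = -86)
z = 411569/36851 (z = 35/(-857) + (-306 - 658)/(-86) = 35*(-1/857) - 964*(-1/86) = -35/857 + 482/43 = 411569/36851 ≈ 11.168)
-1141/A(-45) - 2316/z = -1141/(-58) - 2316/411569/36851 = -1141*(-1/58) - 2316*36851/411569 = 1141/58 - 85346916/411569 = -4480520899/23871002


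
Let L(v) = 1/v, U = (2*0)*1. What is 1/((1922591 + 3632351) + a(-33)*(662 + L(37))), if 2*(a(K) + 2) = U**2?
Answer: 37/205483864 ≈ 1.8006e-7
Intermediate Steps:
U = 0 (U = 0*1 = 0)
a(K) = -2 (a(K) = -2 + (1/2)*0**2 = -2 + (1/2)*0 = -2 + 0 = -2)
1/((1922591 + 3632351) + a(-33)*(662 + L(37))) = 1/((1922591 + 3632351) - 2*(662 + 1/37)) = 1/(5554942 - 2*(662 + 1/37)) = 1/(5554942 - 2*24495/37) = 1/(5554942 - 48990/37) = 1/(205483864/37) = 37/205483864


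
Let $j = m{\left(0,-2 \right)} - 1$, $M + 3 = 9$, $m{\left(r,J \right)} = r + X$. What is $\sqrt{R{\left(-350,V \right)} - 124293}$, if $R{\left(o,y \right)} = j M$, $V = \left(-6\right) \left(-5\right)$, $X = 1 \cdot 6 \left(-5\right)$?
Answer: $3 i \sqrt{13831} \approx 352.82 i$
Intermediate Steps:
$X = -30$ ($X = 6 \left(-5\right) = -30$)
$V = 30$
$m{\left(r,J \right)} = -30 + r$ ($m{\left(r,J \right)} = r - 30 = -30 + r$)
$M = 6$ ($M = -3 + 9 = 6$)
$j = -31$ ($j = \left(-30 + 0\right) - 1 = -30 - 1 = -31$)
$R{\left(o,y \right)} = -186$ ($R{\left(o,y \right)} = \left(-31\right) 6 = -186$)
$\sqrt{R{\left(-350,V \right)} - 124293} = \sqrt{-186 - 124293} = \sqrt{-124479} = 3 i \sqrt{13831}$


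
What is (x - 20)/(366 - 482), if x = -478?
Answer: 249/58 ≈ 4.2931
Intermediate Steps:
(x - 20)/(366 - 482) = (-478 - 20)/(366 - 482) = -498/(-116) = -498*(-1/116) = 249/58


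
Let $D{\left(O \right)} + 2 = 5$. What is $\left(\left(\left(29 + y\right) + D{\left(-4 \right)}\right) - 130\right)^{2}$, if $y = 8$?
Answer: $8100$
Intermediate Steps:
$D{\left(O \right)} = 3$ ($D{\left(O \right)} = -2 + 5 = 3$)
$\left(\left(\left(29 + y\right) + D{\left(-4 \right)}\right) - 130\right)^{2} = \left(\left(\left(29 + 8\right) + 3\right) - 130\right)^{2} = \left(\left(37 + 3\right) - 130\right)^{2} = \left(40 - 130\right)^{2} = \left(-90\right)^{2} = 8100$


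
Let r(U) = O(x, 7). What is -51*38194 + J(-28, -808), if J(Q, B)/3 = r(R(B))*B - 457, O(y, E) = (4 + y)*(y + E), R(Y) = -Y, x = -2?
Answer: -1973505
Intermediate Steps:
O(y, E) = (4 + y)*(E + y)
r(U) = 10 (r(U) = (-2)**2 + 4*7 + 4*(-2) + 7*(-2) = 4 + 28 - 8 - 14 = 10)
J(Q, B) = -1371 + 30*B (J(Q, B) = 3*(10*B - 457) = 3*(-457 + 10*B) = -1371 + 30*B)
-51*38194 + J(-28, -808) = -51*38194 + (-1371 + 30*(-808)) = -1947894 + (-1371 - 24240) = -1947894 - 25611 = -1973505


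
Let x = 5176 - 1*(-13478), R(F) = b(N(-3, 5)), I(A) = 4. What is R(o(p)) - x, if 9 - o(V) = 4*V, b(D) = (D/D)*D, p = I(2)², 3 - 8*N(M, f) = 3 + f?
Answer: -149237/8 ≈ -18655.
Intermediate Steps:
N(M, f) = -f/8 (N(M, f) = 3/8 - (3 + f)/8 = 3/8 + (-3/8 - f/8) = -f/8)
p = 16 (p = 4² = 16)
b(D) = D (b(D) = 1*D = D)
o(V) = 9 - 4*V
R(F) = -5/8 (R(F) = -⅛*5 = -5/8)
x = 18654 (x = 5176 + 13478 = 18654)
R(o(p)) - x = -5/8 - 1*18654 = -5/8 - 18654 = -149237/8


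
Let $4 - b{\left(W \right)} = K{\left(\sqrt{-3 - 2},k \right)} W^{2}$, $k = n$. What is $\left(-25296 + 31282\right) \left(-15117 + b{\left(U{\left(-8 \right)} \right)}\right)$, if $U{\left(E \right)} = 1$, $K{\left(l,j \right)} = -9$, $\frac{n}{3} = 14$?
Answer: $-90412544$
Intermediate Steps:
$n = 42$ ($n = 3 \cdot 14 = 42$)
$k = 42$
$b{\left(W \right)} = 4 + 9 W^{2}$ ($b{\left(W \right)} = 4 - - 9 W^{2} = 4 + 9 W^{2}$)
$\left(-25296 + 31282\right) \left(-15117 + b{\left(U{\left(-8 \right)} \right)}\right) = \left(-25296 + 31282\right) \left(-15117 + \left(4 + 9 \cdot 1^{2}\right)\right) = 5986 \left(-15117 + \left(4 + 9 \cdot 1\right)\right) = 5986 \left(-15117 + \left(4 + 9\right)\right) = 5986 \left(-15117 + 13\right) = 5986 \left(-15104\right) = -90412544$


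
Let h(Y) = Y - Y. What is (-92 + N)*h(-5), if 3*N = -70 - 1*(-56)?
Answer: 0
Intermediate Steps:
N = -14/3 (N = (-70 - 1*(-56))/3 = (-70 + 56)/3 = (⅓)*(-14) = -14/3 ≈ -4.6667)
h(Y) = 0
(-92 + N)*h(-5) = (-92 - 14/3)*0 = -290/3*0 = 0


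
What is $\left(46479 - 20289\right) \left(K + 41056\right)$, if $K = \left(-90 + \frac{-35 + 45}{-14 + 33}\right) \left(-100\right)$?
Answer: $\frac{24882176160}{19} \approx 1.3096 \cdot 10^{9}$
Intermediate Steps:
$K = \frac{170000}{19}$ ($K = \left(-90 + \frac{10}{19}\right) \left(-100\right) = \left(- \frac{1700}{19}\right) \left(-100\right) = \frac{170000}{19} \approx 8947.4$)
$\left(46479 - 20289\right) \left(K + 41056\right) = \left(46479 - 20289\right) \left(\frac{170000}{19} + 41056\right) = 26190 \cdot \frac{950064}{19} = \frac{24882176160}{19}$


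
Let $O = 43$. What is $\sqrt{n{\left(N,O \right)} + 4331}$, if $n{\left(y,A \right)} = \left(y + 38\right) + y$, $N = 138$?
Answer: $\sqrt{4645} \approx 68.154$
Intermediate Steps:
$n{\left(y,A \right)} = 38 + 2 y$ ($n{\left(y,A \right)} = \left(38 + y\right) + y = 38 + 2 y$)
$\sqrt{n{\left(N,O \right)} + 4331} = \sqrt{\left(38 + 2 \cdot 138\right) + 4331} = \sqrt{\left(38 + 276\right) + 4331} = \sqrt{314 + 4331} = \sqrt{4645}$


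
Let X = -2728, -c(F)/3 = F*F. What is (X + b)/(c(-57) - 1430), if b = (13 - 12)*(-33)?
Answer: 2761/11177 ≈ 0.24703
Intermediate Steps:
c(F) = -3*F**2 (c(F) = -3*F*F = -3*F**2)
b = -33 (b = 1*(-33) = -33)
(X + b)/(c(-57) - 1430) = (-2728 - 33)/(-3*(-57)**2 - 1430) = -2761/(-3*3249 - 1430) = -2761/(-9747 - 1430) = -2761/(-11177) = -2761*(-1/11177) = 2761/11177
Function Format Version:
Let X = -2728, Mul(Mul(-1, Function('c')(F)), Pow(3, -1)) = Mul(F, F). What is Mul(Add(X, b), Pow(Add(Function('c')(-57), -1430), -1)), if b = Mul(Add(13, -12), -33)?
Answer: Rational(2761, 11177) ≈ 0.24703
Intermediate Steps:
Function('c')(F) = Mul(-3, Pow(F, 2)) (Function('c')(F) = Mul(-3, Mul(F, F)) = Mul(-3, Pow(F, 2)))
b = -33 (b = Mul(1, -33) = -33)
Mul(Add(X, b), Pow(Add(Function('c')(-57), -1430), -1)) = Mul(Add(-2728, -33), Pow(Add(Mul(-3, Pow(-57, 2)), -1430), -1)) = Mul(-2761, Pow(Add(Mul(-3, 3249), -1430), -1)) = Mul(-2761, Pow(Add(-9747, -1430), -1)) = Mul(-2761, Pow(-11177, -1)) = Mul(-2761, Rational(-1, 11177)) = Rational(2761, 11177)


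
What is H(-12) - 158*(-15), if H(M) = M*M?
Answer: 2514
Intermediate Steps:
H(M) = M²
H(-12) - 158*(-15) = (-12)² - 158*(-15) = 144 + 2370 = 2514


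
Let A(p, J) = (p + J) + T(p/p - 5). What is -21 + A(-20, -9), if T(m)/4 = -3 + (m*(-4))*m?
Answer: -318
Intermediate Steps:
T(m) = -12 - 16*m**2 (T(m) = 4*(-3 + (m*(-4))*m) = 4*(-3 + (-4*m)*m) = 4*(-3 - 4*m**2) = -12 - 16*m**2)
A(p, J) = -268 + J + p (A(p, J) = (p + J) + (-12 - 16*(p/p - 5)**2) = (J + p) + (-12 - 16*(1 - 5)**2) = (J + p) + (-12 - 16*(-4)**2) = (J + p) + (-12 - 16*16) = (J + p) + (-12 - 256) = (J + p) - 268 = -268 + J + p)
-21 + A(-20, -9) = -21 + (-268 - 9 - 20) = -21 - 297 = -318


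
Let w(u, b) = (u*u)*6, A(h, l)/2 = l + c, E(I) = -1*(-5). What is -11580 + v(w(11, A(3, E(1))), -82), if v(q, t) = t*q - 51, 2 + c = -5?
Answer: -71163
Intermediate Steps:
c = -7 (c = -2 - 5 = -7)
E(I) = 5
A(h, l) = -14 + 2*l (A(h, l) = 2*(l - 7) = 2*(-7 + l) = -14 + 2*l)
w(u, b) = 6*u**2 (w(u, b) = u**2*6 = 6*u**2)
v(q, t) = -51 + q*t (v(q, t) = q*t - 51 = -51 + q*t)
-11580 + v(w(11, A(3, E(1))), -82) = -11580 + (-51 + (6*11**2)*(-82)) = -11580 + (-51 + (6*121)*(-82)) = -11580 + (-51 + 726*(-82)) = -11580 + (-51 - 59532) = -11580 - 59583 = -71163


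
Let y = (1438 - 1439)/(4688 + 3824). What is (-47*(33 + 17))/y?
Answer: 20003200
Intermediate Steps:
y = -1/8512 ≈ -0.00011748
(-47*(33 + 17))/y = (-47*(33 + 17))/(-1/8512) = -47*50*(-8512) = -2350*(-8512) = 20003200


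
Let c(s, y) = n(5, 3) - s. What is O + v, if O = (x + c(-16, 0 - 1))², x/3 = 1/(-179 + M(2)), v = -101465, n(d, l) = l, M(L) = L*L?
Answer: -3096329941/30625 ≈ -1.0110e+5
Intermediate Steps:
M(L) = L²
c(s, y) = 3 - s
x = -3/175 (x = 3/(-179 + 2²) = 3/(-179 + 4) = 3/(-175) = 3*(-1/175) = -3/175 ≈ -0.017143)
O = 11035684/30625 (O = (-3/175 + (3 - 1*(-16)))² = (-3/175 + (3 + 16))² = (-3/175 + 19)² = (3322/175)² = 11035684/30625 ≈ 360.35)
O + v = 11035684/30625 - 101465 = -3096329941/30625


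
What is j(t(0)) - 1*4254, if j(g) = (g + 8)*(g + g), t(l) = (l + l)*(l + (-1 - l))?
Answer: -4254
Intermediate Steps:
t(l) = -2*l (t(l) = (2*l)*(-1) = -2*l)
j(g) = 2*g*(8 + g) (j(g) = (8 + g)*(2*g) = 2*g*(8 + g))
j(t(0)) - 1*4254 = 2*(-2*0)*(8 - 2*0) - 1*4254 = 2*0*(8 + 0) - 4254 = 2*0*8 - 4254 = 0 - 4254 = -4254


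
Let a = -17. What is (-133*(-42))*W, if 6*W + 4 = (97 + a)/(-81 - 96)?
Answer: -733628/177 ≈ -4144.8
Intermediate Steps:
W = -394/531 (W = -⅔ + ((97 - 17)/(-81 - 96))/6 = -⅔ + (80/(-177))/6 = -⅔ + (80*(-1/177))/6 = -⅔ + (⅙)*(-80/177) = -⅔ - 40/531 = -394/531 ≈ -0.74200)
(-133*(-42))*W = -133*(-42)*(-394/531) = 5586*(-394/531) = -733628/177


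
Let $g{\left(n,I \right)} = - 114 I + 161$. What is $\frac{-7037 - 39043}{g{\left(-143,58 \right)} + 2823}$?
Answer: $\frac{11520}{907} \approx 12.701$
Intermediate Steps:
$g{\left(n,I \right)} = 161 - 114 I$
$\frac{-7037 - 39043}{g{\left(-143,58 \right)} + 2823} = \frac{-7037 - 39043}{\left(161 - 6612\right) + 2823} = - \frac{46080}{\left(161 - 6612\right) + 2823} = - \frac{46080}{-6451 + 2823} = - \frac{46080}{-3628} = \left(-46080\right) \left(- \frac{1}{3628}\right) = \frac{11520}{907}$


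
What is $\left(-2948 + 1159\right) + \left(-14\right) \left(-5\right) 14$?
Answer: $-809$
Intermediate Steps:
$\left(-2948 + 1159\right) + \left(-14\right) \left(-5\right) 14 = -1789 + 70 \cdot 14 = -1789 + 980 = -809$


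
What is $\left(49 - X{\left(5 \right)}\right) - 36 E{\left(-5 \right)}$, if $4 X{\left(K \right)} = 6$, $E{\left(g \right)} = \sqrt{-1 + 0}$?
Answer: $\frac{95}{2} - 36 i \approx 47.5 - 36.0 i$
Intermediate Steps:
$E{\left(g \right)} = i$ ($E{\left(g \right)} = \sqrt{-1} = i$)
$X{\left(K \right)} = \frac{3}{2}$ ($X{\left(K \right)} = \frac{1}{4} \cdot 6 = \frac{3}{2}$)
$\left(49 - X{\left(5 \right)}\right) - 36 E{\left(-5 \right)} = \left(49 - \frac{3}{2}\right) - 36 i = \frac{95}{2} - 36 i$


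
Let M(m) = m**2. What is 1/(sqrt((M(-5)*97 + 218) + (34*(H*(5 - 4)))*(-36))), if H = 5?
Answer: -I*sqrt(3477)/3477 ≈ -0.016959*I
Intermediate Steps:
1/(sqrt((M(-5)*97 + 218) + (34*(H*(5 - 4)))*(-36))) = 1/(sqrt(((-5)**2*97 + 218) + (34*(5*(5 - 4)))*(-36))) = 1/(sqrt((25*97 + 218) + (34*(5*1))*(-36))) = 1/(sqrt((2425 + 218) + (34*5)*(-36))) = 1/(sqrt(2643 + 170*(-36))) = 1/(sqrt(2643 - 6120)) = 1/(sqrt(-3477)) = 1/(I*sqrt(3477)) = -I*sqrt(3477)/3477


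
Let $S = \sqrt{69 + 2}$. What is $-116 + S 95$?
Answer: $-116 + 95 \sqrt{71} \approx 684.48$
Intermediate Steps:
$S = \sqrt{71} \approx 8.4261$
$-116 + S 95 = -116 + \sqrt{71} \cdot 95 = -116 + 95 \sqrt{71}$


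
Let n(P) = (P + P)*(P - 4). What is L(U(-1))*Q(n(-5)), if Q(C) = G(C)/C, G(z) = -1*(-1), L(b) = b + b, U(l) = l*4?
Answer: -4/45 ≈ -0.088889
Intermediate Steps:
U(l) = 4*l
L(b) = 2*b
G(z) = 1
n(P) = 2*P*(-4 + P) (n(P) = (2*P)*(-4 + P) = 2*P*(-4 + P))
Q(C) = 1/C
L(U(-1))*Q(n(-5)) = (2*(4*(-1)))/((2*(-5)*(-4 - 5))) = (2*(-4))/((2*(-5)*(-9))) = -8/90 = -8*1/90 = -4/45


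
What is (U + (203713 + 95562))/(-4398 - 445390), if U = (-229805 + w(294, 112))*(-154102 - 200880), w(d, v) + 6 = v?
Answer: -81539309693/449788 ≈ -1.8128e+5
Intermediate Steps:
w(d, v) = -6 + v
U = 81539010418 (U = (-229805 + (-6 + 112))*(-154102 - 200880) = (-229805 + 106)*(-354982) = -229699*(-354982) = 81539010418)
(U + (203713 + 95562))/(-4398 - 445390) = (81539010418 + (203713 + 95562))/(-4398 - 445390) = (81539010418 + 299275)/(-449788) = 81539309693*(-1/449788) = -81539309693/449788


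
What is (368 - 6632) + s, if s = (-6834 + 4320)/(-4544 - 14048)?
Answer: -58228887/9296 ≈ -6263.9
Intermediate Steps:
s = 1257/9296 (s = -2514/(-18592) = -2514*(-1/18592) = 1257/9296 ≈ 0.13522)
(368 - 6632) + s = (368 - 6632) + 1257/9296 = -6264 + 1257/9296 = -58228887/9296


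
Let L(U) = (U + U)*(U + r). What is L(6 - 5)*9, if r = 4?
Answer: 90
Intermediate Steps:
L(U) = 2*U*(4 + U) (L(U) = (U + U)*(U + 4) = (2*U)*(4 + U) = 2*U*(4 + U))
L(6 - 5)*9 = (2*(6 - 5)*(4 + (6 - 5)))*9 = (2*1*(4 + 1))*9 = (2*1*5)*9 = 10*9 = 90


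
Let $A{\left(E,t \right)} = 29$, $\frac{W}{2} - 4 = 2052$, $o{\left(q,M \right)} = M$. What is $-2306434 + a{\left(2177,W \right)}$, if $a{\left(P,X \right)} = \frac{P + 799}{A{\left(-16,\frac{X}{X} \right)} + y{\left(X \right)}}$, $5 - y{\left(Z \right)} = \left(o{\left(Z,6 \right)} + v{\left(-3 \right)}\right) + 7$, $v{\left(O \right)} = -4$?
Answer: $- \frac{57657874}{25} \approx -2.3063 \cdot 10^{6}$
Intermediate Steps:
$W = 4112$ ($W = 8 + 2 \cdot 2052 = 8 + 4104 = 4112$)
$y{\left(Z \right)} = -4$ ($y{\left(Z \right)} = 5 - \left(\left(6 - 4\right) + 7\right) = 5 - \left(2 + 7\right) = 5 - 9 = -4$)
$a{\left(P,X \right)} = \frac{799}{25} + \frac{P}{25}$ ($a{\left(P,X \right)} = \frac{P + 799}{29 - 4} = \frac{799 + P}{25} = \left(799 + P\right) \frac{1}{25} = \frac{799}{25} + \frac{P}{25}$)
$-2306434 + a{\left(2177,W \right)} = -2306434 + \left(\frac{799}{25} + \frac{1}{25} \cdot 2177\right) = -2306434 + \left(\frac{799}{25} + \frac{2177}{25}\right) = -2306434 + \frac{2976}{25} = - \frac{57657874}{25}$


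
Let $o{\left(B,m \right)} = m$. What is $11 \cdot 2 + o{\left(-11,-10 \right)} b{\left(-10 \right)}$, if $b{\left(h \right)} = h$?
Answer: $122$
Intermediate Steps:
$11 \cdot 2 + o{\left(-11,-10 \right)} b{\left(-10 \right)} = 11 \cdot 2 - -100 = 22 + 100 = 122$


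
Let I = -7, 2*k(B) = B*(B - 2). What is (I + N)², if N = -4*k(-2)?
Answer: 529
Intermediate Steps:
k(B) = B*(-2 + B)/2 (k(B) = (B*(B - 2))/2 = (B*(-2 + B))/2 = B*(-2 + B)/2)
N = -16 (N = -2*(-2)*(-2 - 2) = -2*(-2)*(-4) = -4*4 = -16)
(I + N)² = (-7 - 16)² = (-23)² = 529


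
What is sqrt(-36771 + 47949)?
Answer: 9*sqrt(138) ≈ 105.73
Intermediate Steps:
sqrt(-36771 + 47949) = sqrt(11178) = 9*sqrt(138)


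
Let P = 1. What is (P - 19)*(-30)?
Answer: 540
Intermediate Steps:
(P - 19)*(-30) = (1 - 19)*(-30) = -18*(-30) = 540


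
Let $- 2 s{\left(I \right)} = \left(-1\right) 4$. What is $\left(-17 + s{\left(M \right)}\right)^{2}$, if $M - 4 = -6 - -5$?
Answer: $225$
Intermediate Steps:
$M = 3$ ($M = 4 - 1 = 3$)
$s{\left(I \right)} = 2$ ($s{\left(I \right)} = - \frac{\left(-1\right) 4}{2} = \left(- \frac{1}{2}\right) \left(-4\right) = 2$)
$\left(-17 + s{\left(M \right)}\right)^{2} = \left(-17 + 2\right)^{2} = \left(-15\right)^{2} = 225$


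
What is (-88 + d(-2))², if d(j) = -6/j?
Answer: 7225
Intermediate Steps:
(-88 + d(-2))² = (-88 - 6/(-2))² = (-88 - 6*(-½))² = (-88 + 3)² = (-85)² = 7225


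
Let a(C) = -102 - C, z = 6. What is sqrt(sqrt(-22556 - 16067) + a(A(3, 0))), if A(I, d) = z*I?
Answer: sqrt(-120 + I*sqrt(38623)) ≈ 7.4252 + 13.234*I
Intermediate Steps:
A(I, d) = 6*I
sqrt(sqrt(-22556 - 16067) + a(A(3, 0))) = sqrt(sqrt(-22556 - 16067) + (-102 - 6*3)) = sqrt(sqrt(-38623) + (-102 - 1*18)) = sqrt(I*sqrt(38623) + (-102 - 18)) = sqrt(I*sqrt(38623) - 120) = sqrt(-120 + I*sqrt(38623))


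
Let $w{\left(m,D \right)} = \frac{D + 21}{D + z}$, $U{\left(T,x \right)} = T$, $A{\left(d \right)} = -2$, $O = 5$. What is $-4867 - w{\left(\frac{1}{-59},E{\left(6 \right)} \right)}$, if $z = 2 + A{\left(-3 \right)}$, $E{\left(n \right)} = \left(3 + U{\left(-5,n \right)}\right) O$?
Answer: $- \frac{48659}{10} \approx -4865.9$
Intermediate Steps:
$E{\left(n \right)} = -10$ ($E{\left(n \right)} = \left(3 - 5\right) 5 = \left(-2\right) 5 = -10$)
$z = 0$ ($z = 2 - 2 = 0$)
$w{\left(m,D \right)} = \frac{21 + D}{D}$ ($w{\left(m,D \right)} = \frac{D + 21}{D + 0} = \frac{21 + D}{D}$)
$-4867 - w{\left(\frac{1}{-59},E{\left(6 \right)} \right)} = -4867 - \frac{21 - 10}{-10} = -4867 - \left(- \frac{1}{10}\right) 11 = -4867 - - \frac{11}{10} = -4867 + \frac{11}{10} = - \frac{48659}{10}$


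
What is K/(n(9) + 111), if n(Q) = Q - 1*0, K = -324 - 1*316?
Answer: -16/3 ≈ -5.3333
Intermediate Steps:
K = -640 (K = -324 - 316 = -640)
n(Q) = Q (n(Q) = Q + 0 = Q)
K/(n(9) + 111) = -640/(9 + 111) = -640/120 = (1/120)*(-640) = -16/3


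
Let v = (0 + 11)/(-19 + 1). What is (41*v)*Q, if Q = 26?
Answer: -5863/9 ≈ -651.44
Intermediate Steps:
v = -11/18 (v = 11/(-18) = 11*(-1/18) = -11/18 ≈ -0.61111)
(41*v)*Q = (41*(-11/18))*26 = -451/18*26 = -5863/9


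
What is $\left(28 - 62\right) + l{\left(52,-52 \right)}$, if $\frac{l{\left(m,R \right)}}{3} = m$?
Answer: $122$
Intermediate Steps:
$l{\left(m,R \right)} = 3 m$
$\left(28 - 62\right) + l{\left(52,-52 \right)} = \left(28 - 62\right) + 3 \cdot 52 = \left(28 - 62\right) + 156 = -34 + 156 = 122$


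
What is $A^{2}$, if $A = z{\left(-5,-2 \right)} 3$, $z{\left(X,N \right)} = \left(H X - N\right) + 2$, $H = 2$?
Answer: $324$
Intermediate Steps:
$z{\left(X,N \right)} = 2 - N + 2 X$ ($z{\left(X,N \right)} = \left(2 X - N\right) + 2 = \left(- N + 2 X\right) + 2 = 2 - N + 2 X$)
$A = -18$ ($A = \left(2 - -2 + 2 \left(-5\right)\right) 3 = \left(2 + 2 - 10\right) 3 = \left(-6\right) 3 = -18$)
$A^{2} = \left(-18\right)^{2} = 324$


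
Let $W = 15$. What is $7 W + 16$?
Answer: $121$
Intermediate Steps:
$7 W + 16 = 7 \cdot 15 + 16 = 105 + 16 = 121$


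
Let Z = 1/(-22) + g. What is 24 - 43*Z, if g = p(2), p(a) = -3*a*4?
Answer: 23275/22 ≈ 1058.0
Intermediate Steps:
p(a) = -12*a
g = -24 (g = -12*2 = -24)
Z = -529/22 (Z = 1/(-22) - 24 = -1/22 - 24 = -529/22 ≈ -24.045)
24 - 43*Z = 24 - 43*(-529/22) = 24 + 22747/22 = 23275/22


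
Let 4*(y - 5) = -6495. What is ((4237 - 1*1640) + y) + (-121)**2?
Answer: 62477/4 ≈ 15619.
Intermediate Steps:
y = -6475/4 (y = 5 + (1/4)*(-6495) = 5 - 6495/4 = -6475/4 ≈ -1618.8)
((4237 - 1*1640) + y) + (-121)**2 = ((4237 - 1*1640) - 6475/4) + (-121)**2 = ((4237 - 1640) - 6475/4) + 14641 = (2597 - 6475/4) + 14641 = 3913/4 + 14641 = 62477/4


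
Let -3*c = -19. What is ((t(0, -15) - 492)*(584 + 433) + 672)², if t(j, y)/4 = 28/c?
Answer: 83767084734096/361 ≈ 2.3204e+11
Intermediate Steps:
c = 19/3 (c = -⅓*(-19) = 19/3 ≈ 6.3333)
t(j, y) = 336/19 (t(j, y) = 4*(28/(19/3)) = 4*(28*(3/19)) = 4*(84/19) = 336/19)
((t(0, -15) - 492)*(584 + 433) + 672)² = ((336/19 - 492)*(584 + 433) + 672)² = (-9012/19*1017 + 672)² = (-9165204/19 + 672)² = (-9152436/19)² = 83767084734096/361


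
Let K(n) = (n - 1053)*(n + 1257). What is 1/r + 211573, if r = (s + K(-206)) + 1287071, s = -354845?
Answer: 82721446258/390983 ≈ 2.1157e+5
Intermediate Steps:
K(n) = (-1053 + n)*(1257 + n)
r = -390983 (r = (-354845 + (-1323621 + (-206)² + 204*(-206))) + 1287071 = (-354845 + (-1323621 + 42436 - 42024)) + 1287071 = (-354845 - 1323209) + 1287071 = -1678054 + 1287071 = -390983)
1/r + 211573 = 1/(-390983) + 211573 = -1/390983 + 211573 = 82721446258/390983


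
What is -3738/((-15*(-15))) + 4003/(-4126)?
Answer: -5441221/309450 ≈ -17.584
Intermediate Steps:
-3738/((-15*(-15))) + 4003/(-4126) = -3738/225 + 4003*(-1/4126) = -3738*1/225 - 4003/4126 = -1246/75 - 4003/4126 = -5441221/309450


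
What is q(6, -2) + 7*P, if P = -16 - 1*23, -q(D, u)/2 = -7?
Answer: -259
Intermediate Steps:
q(D, u) = 14 (q(D, u) = -2*(-7) = 14)
P = -39 (P = -16 - 23 = -39)
q(6, -2) + 7*P = 14 + 7*(-39) = 14 - 273 = -259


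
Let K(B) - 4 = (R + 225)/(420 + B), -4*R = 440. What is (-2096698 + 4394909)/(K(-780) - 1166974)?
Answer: -165471192/84021863 ≈ -1.9694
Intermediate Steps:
R = -110 (R = -¼*440 = -110)
K(B) = 4 + 115/(420 + B) (K(B) = 4 + (-110 + 225)/(420 + B) = 4 + 115/(420 + B))
(-2096698 + 4394909)/(K(-780) - 1166974) = (-2096698 + 4394909)/((1795 + 4*(-780))/(420 - 780) - 1166974) = 2298211/((1795 - 3120)/(-360) - 1166974) = 2298211/(-1/360*(-1325) - 1166974) = 2298211/(265/72 - 1166974) = 2298211/(-84021863/72) = 2298211*(-72/84021863) = -165471192/84021863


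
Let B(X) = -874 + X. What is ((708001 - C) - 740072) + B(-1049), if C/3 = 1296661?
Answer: -3923977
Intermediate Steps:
C = 3889983 (C = 3*1296661 = 3889983)
((708001 - C) - 740072) + B(-1049) = ((708001 - 1*3889983) - 740072) + (-874 - 1049) = ((708001 - 3889983) - 740072) - 1923 = (-3181982 - 740072) - 1923 = -3922054 - 1923 = -3923977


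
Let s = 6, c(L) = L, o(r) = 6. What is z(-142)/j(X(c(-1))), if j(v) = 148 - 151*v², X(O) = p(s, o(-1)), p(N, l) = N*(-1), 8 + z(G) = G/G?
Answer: 7/5288 ≈ 0.0013238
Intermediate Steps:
z(G) = -7 (z(G) = -8 + G/G = -8 + 1 = -7)
p(N, l) = -N
X(O) = -6 (X(O) = -1*6 = -6)
j(v) = 148 - 151*v²
z(-142)/j(X(c(-1))) = -7/(148 - 151*(-6)²) = -7/(148 - 151*36) = -7/(148 - 5436) = -7/(-5288) = -7*(-1/5288) = 7/5288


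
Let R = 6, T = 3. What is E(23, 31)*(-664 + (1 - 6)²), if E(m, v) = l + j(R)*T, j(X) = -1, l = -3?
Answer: 3834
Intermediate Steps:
E(m, v) = -6 (E(m, v) = -3 - 1*3 = -3 - 3 = -6)
E(23, 31)*(-664 + (1 - 6)²) = -6*(-664 + (1 - 6)²) = -6*(-664 + (-5)²) = -6*(-664 + 25) = -6*(-639) = 3834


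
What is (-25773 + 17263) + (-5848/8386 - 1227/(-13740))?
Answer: -163437206383/19203940 ≈ -8510.6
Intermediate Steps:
(-25773 + 17263) + (-5848/8386 - 1227/(-13740)) = -8510 + (-5848*1/8386 - 1227*(-1/13740)) = -8510 + (-2924/4193 + 409/4580) = -8510 - 11676983/19203940 = -163437206383/19203940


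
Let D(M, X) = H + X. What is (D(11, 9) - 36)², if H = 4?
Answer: 529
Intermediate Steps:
D(M, X) = 4 + X
(D(11, 9) - 36)² = ((4 + 9) - 36)² = (13 - 36)² = (-23)² = 529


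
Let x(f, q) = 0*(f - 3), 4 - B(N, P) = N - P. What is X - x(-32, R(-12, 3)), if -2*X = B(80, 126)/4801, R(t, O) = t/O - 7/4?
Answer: -25/4801 ≈ -0.0052072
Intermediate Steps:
B(N, P) = 4 + P - N (B(N, P) = 4 - (N - P) = 4 + (P - N) = 4 + P - N)
R(t, O) = -7/4 + t/O (R(t, O) = t/O - 7*¼ = t/O - 7/4 = -7/4 + t/O)
x(f, q) = 0 (x(f, q) = 0*(-3 + f) = 0)
X = -25/4801 (X = -(4 + 126 - 1*80)/(2*4801) = -(4 + 126 - 80)/(2*4801) = -25/4801 ≈ -0.0052072)
X - x(-32, R(-12, 3)) = -25/4801 - 1*0 = -25/4801 + 0 = -25/4801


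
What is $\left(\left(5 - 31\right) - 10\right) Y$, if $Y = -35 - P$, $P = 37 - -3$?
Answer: $2700$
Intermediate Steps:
$P = 40$ ($P = 37 + 3 = 40$)
$Y = -75$ ($Y = -35 - 40 = -75$)
$\left(\left(5 - 31\right) - 10\right) Y = \left(\left(5 - 31\right) - 10\right) \left(-75\right) = \left(-26 - 10\right) \left(-75\right) = \left(-36\right) \left(-75\right) = 2700$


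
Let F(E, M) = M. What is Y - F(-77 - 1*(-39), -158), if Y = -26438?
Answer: -26280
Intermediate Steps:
Y - F(-77 - 1*(-39), -158) = -26438 - 1*(-158) = -26438 + 158 = -26280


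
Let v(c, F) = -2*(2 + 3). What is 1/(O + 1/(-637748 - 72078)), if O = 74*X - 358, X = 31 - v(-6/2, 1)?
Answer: 709826/1899494375 ≈ 0.00037369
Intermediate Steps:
v(c, F) = -10 (v(c, F) = -2*5 = -10)
X = 41 (X = 31 - 1*(-10) = 31 + 10 = 41)
O = 2676 (O = 74*41 - 358 = 3034 - 358 = 2676)
1/(O + 1/(-637748 - 72078)) = 1/(2676 + 1/(-637748 - 72078)) = 1/(2676 + 1/(-709826)) = 1/(2676 - 1/709826) = 1/(1899494375/709826) = 709826/1899494375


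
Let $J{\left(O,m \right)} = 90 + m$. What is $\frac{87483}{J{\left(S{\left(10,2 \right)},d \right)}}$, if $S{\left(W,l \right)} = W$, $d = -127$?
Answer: $- \frac{87483}{37} \approx -2364.4$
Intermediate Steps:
$\frac{87483}{J{\left(S{\left(10,2 \right)},d \right)}} = \frac{87483}{90 - 127} = \frac{87483}{-37} = 87483 \left(- \frac{1}{37}\right) = - \frac{87483}{37}$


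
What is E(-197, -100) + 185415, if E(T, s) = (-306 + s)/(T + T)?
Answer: 36526958/197 ≈ 1.8542e+5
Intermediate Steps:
E(T, s) = (-306 + s)/(2*T) (E(T, s) = (-306 + s)/((2*T)) = (-306 + s)*(1/(2*T)) = (-306 + s)/(2*T))
E(-197, -100) + 185415 = (½)*(-306 - 100)/(-197) + 185415 = (½)*(-1/197)*(-406) + 185415 = 203/197 + 185415 = 36526958/197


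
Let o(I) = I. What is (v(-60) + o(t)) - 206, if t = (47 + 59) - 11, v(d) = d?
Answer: -171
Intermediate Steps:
t = 95 (t = 106 - 11 = 95)
(v(-60) + o(t)) - 206 = (-60 + 95) - 206 = 35 - 206 = -171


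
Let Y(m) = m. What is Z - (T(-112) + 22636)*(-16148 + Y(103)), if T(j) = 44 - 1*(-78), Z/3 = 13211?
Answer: 365191743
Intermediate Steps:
Z = 39633 (Z = 3*13211 = 39633)
T(j) = 122 (T(j) = 44 + 78 = 122)
Z - (T(-112) + 22636)*(-16148 + Y(103)) = 39633 - (122 + 22636)*(-16148 + 103) = 39633 - 22758*(-16045) = 39633 - 1*(-365152110) = 39633 + 365152110 = 365191743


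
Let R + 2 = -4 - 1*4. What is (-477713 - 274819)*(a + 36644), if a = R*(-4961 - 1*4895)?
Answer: -101745336528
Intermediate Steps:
R = -10 (R = -2 + (-4 - 1*4) = -2 + (-4 - 4) = -2 - 8 = -10)
a = 98560 (a = -10*(-4961 - 1*4895) = -10*(-4961 - 4895) = -10*(-9856) = 98560)
(-477713 - 274819)*(a + 36644) = (-477713 - 274819)*(98560 + 36644) = -752532*135204 = -101745336528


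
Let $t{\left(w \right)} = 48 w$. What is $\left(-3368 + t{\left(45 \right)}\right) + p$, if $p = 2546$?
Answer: $1338$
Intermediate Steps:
$\left(-3368 + t{\left(45 \right)}\right) + p = \left(-3368 + 48 \cdot 45\right) + 2546 = \left(-3368 + 2160\right) + 2546 = -1208 + 2546 = 1338$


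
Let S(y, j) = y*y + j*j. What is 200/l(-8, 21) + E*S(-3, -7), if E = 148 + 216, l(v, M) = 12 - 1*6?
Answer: 63436/3 ≈ 21145.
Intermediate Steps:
l(v, M) = 6 (l(v, M) = 12 - 6 = 6)
S(y, j) = j² + y² (S(y, j) = y² + j² = j² + y²)
E = 364
200/l(-8, 21) + E*S(-3, -7) = 200/6 + 364*((-7)² + (-3)²) = 200*(⅙) + 364*(49 + 9) = 100/3 + 364*58 = 100/3 + 21112 = 63436/3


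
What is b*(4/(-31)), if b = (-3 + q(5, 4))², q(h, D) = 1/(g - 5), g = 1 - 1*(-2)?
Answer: -49/31 ≈ -1.5806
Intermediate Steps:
g = 3 (g = 1 + 2 = 3)
q(h, D) = -½ (q(h, D) = 1/(3 - 5) = 1/(-2) = -½)
b = 49/4 (b = (-3 - ½)² = (-7/2)² = 49/4 ≈ 12.250)
b*(4/(-31)) = 49*(4/(-31))/4 = 49*(4*(-1/31))/4 = (49/4)*(-4/31) = -49/31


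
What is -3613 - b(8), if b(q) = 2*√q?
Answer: -3613 - 4*√2 ≈ -3618.7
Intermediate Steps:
-3613 - b(8) = -3613 - 2*√8 = -3613 - 2*2*√2 = -3613 - 4*√2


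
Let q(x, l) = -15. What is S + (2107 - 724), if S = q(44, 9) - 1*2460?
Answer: -1092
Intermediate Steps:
S = -2475 (S = -15 - 1*2460 = -15 - 2460 = -2475)
S + (2107 - 724) = -2475 + (2107 - 724) = -2475 + 1383 = -1092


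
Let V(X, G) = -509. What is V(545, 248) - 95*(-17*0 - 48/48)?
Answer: -414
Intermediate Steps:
V(545, 248) - 95*(-17*0 - 48/48) = -509 - 95*(-17*0 - 48/48) = -509 - 95*(0 - 48*1/48) = -509 - 95*(0 - 1) = -509 - 95*(-1) = -509 - 1*(-95) = -509 + 95 = -414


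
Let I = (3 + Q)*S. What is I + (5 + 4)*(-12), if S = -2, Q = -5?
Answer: -104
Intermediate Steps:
I = 4 (I = (3 - 5)*(-2) = -2*(-2) = 4)
I + (5 + 4)*(-12) = 4 + (5 + 4)*(-12) = 4 + 9*(-12) = 4 - 108 = -104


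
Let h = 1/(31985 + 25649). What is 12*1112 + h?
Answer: 769068097/57634 ≈ 13344.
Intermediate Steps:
h = 1/57634 ≈ 1.7351e-5
12*1112 + h = 12*1112 + 1/57634 = 13344 + 1/57634 = 769068097/57634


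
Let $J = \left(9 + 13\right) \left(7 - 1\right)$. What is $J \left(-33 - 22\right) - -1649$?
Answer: $-5611$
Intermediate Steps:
$J = 132$ ($J = 22 \cdot 6 = 132$)
$J \left(-33 - 22\right) - -1649 = 132 \left(-33 - 22\right) - -1649 = 132 \left(-55\right) + 1649 = -7260 + 1649 = -5611$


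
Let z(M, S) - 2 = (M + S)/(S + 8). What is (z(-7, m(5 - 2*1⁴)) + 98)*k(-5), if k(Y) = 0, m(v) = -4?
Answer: 0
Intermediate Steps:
z(M, S) = 2 + (M + S)/(8 + S) (z(M, S) = 2 + (M + S)/(S + 8) = 2 + (M + S)/(8 + S))
(z(-7, m(5 - 2*1⁴)) + 98)*k(-5) = ((16 - 7 + 3*(-4))/(8 - 4) + 98)*0 = ((16 - 7 - 12)/4 + 98)*0 = ((¼)*(-3) + 98)*0 = (-¾ + 98)*0 = (389/4)*0 = 0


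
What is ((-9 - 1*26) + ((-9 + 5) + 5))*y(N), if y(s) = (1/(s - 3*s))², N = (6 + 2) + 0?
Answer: -17/128 ≈ -0.13281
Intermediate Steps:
N = 8 (N = 8 + 0 = 8)
y(s) = 1/(4*s²) (y(s) = (1/(-2*s))² = (-1/(2*s))² = 1/(4*s²))
((-9 - 1*26) + ((-9 + 5) + 5))*y(N) = ((-9 - 1*26) + ((-9 + 5) + 5))*((¼)/8²) = ((-9 - 26) + (-4 + 5))*((¼)*(1/64)) = (-35 + 1)*(1/256) = -34*1/256 = -17/128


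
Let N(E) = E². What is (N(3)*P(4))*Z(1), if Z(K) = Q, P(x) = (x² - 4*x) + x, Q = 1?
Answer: 36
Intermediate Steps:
P(x) = x² - 3*x
Z(K) = 1
(N(3)*P(4))*Z(1) = (3²*(4*(-3 + 4)))*1 = (9*(4*1))*1 = (9*4)*1 = 36*1 = 36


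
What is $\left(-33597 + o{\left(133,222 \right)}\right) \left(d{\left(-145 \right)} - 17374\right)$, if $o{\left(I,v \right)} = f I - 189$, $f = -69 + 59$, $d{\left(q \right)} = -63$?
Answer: $612317692$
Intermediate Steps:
$f = -10$
$o{\left(I,v \right)} = -189 - 10 I$ ($o{\left(I,v \right)} = - 10 I - 189 = -189 - 10 I$)
$\left(-33597 + o{\left(133,222 \right)}\right) \left(d{\left(-145 \right)} - 17374\right) = \left(-33597 - 1519\right) \left(-63 - 17374\right) = \left(-33597 - 1519\right) \left(-17437\right) = \left(-35116\right) \left(-17437\right) = 612317692$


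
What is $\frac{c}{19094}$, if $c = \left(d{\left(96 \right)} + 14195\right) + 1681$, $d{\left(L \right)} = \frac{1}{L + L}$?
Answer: $\frac{3048193}{3666048} \approx 0.83147$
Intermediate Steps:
$d{\left(L \right)} = \frac{1}{2 L}$
$c = \frac{3048193}{192}$ ($c = \left(\frac{1}{2 \cdot 96} + 14195\right) + 1681 = \left(\frac{1}{2} \cdot \frac{1}{96} + 14195\right) + 1681 = \left(\frac{1}{192} + 14195\right) + 1681 = \frac{2725441}{192} + 1681 = \frac{3048193}{192} \approx 15876.0$)
$\frac{c}{19094} = \frac{3048193}{192 \cdot 19094} = \frac{3048193}{192} \cdot \frac{1}{19094} = \frac{3048193}{3666048}$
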